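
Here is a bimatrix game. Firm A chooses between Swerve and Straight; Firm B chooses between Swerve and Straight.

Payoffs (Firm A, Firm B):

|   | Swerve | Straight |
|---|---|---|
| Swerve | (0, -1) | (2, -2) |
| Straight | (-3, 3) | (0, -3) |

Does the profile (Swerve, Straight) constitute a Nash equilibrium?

No

At (Swerve, Straight), Firm A earns 2; switching to Straight would give 0, so Firm A has no profitable deviation.
Firm B earns -2; switching to Swerve would give -1, so Firm B would deviate.
Since at least one player can profitably deviate, this is not a Nash equilibrium.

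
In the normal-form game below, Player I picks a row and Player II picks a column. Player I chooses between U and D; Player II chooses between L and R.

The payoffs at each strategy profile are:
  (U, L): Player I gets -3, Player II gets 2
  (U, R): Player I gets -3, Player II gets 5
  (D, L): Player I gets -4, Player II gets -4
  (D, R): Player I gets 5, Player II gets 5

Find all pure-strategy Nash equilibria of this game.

(D, R)

(U, L): Player II prefers R (5 > 2) — not an equilibrium.
(U, R): Player I prefers D (5 > -3) — not an equilibrium.
(D, L): Player I prefers U (-3 > -4); Player II prefers R (5 > -4) — not an equilibrium.
(D, R): Player I gets 5 ≥ -3 from U, and Player II gets 5 ≥ -4 from L — Nash equilibrium.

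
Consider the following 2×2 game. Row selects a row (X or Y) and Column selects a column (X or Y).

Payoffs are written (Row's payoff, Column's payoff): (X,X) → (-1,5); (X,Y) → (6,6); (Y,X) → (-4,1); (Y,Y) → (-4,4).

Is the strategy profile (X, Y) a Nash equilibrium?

Yes

At (X, Y), Row earns 6; switching to Y would give -4, so Row has no profitable deviation.
Column earns 6; switching to X would give 5, so Column has no profitable deviation.
Neither player can gain by a unilateral deviation, so this profile is a Nash equilibrium.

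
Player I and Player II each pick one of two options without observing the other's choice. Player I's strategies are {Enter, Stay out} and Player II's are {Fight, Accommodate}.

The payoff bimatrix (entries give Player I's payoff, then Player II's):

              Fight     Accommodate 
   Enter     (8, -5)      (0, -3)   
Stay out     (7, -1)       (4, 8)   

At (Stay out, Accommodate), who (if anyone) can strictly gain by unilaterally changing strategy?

Player I at (Stay out, Accommodate) earns 4; deviating to Enter yields 0 — not better.
Player II earns 8; deviating to Fight yields -1 — not better.
Neither player can strictly improve; the profile is a Nash equilibrium.

Neither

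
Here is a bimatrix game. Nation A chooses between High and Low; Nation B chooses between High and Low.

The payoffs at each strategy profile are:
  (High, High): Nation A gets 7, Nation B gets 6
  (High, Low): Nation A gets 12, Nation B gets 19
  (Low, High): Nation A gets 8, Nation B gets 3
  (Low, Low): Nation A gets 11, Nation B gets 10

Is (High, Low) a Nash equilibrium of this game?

At (High, Low), Nation A earns 12; switching to Low would give 11, so Nation A has no profitable deviation.
Nation B earns 19; switching to High would give 6, so Nation B has no profitable deviation.
Neither player can gain by a unilateral deviation, so this profile is a Nash equilibrium.

Yes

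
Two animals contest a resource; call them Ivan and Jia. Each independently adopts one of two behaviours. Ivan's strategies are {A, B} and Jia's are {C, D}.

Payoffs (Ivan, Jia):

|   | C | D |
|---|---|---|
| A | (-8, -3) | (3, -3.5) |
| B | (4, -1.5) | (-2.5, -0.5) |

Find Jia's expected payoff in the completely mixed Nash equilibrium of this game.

-5/2

First find x, the probability Ivan plays A, from Jia's indifference between C and D: −3x − 1.5(1−x) = −3.5x − 0.5(1−x), giving x = 2/3.
Since Jia is indifferent in equilibrium, Jia's expected payoff equals the payoff from either column against (2/3, 1/3). Using C: −3(2/3) − 1.5(1/3) = -5/2.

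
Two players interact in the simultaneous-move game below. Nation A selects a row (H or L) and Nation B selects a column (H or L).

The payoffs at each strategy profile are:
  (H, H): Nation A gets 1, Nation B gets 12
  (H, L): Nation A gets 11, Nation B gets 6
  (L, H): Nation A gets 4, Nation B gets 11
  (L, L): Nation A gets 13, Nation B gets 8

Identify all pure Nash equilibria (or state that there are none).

(L, H)

(H, H): Nation A prefers L (4 > 1) — not an equilibrium.
(H, L): Nation A prefers L (13 > 11); Nation B prefers H (12 > 6) — not an equilibrium.
(L, H): Nation A gets 4 ≥ 1 from H, and Nation B gets 11 ≥ 8 from L — Nash equilibrium.
(L, L): Nation B prefers H (11 > 8) — not an equilibrium.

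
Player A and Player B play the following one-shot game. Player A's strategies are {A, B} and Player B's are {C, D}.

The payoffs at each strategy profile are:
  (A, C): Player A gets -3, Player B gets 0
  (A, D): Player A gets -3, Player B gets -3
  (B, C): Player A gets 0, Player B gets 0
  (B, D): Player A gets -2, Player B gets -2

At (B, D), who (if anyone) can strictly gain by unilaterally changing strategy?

Player A at (B, D) earns -2; deviating to A yields -3 — not better.
Player B earns -2; deviating to C yields 0 — a strict improvement.
Only Player B has a strictly profitable deviation.

Player B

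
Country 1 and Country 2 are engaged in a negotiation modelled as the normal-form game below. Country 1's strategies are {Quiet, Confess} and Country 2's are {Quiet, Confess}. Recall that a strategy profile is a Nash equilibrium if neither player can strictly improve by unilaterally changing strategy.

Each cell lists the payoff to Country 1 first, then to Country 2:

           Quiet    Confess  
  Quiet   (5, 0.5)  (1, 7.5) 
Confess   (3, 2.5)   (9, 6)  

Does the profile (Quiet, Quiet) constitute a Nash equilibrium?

At (Quiet, Quiet), Country 1 earns 5; switching to Confess would give 3, so Country 1 has no profitable deviation.
Country 2 earns 0.5; switching to Confess would give 7.5, so Country 2 would deviate.
Since at least one player can profitably deviate, this is not a Nash equilibrium.

No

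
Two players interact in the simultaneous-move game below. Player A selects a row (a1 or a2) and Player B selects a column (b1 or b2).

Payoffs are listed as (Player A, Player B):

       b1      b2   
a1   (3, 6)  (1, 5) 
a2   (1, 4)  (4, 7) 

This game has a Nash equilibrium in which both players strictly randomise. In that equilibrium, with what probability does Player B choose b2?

Let q be the probability that Player B plays b1. In a completely mixed equilibrium, Player A must be indifferent between a1 and a2.
Player A's expected payoff from a1 is 3q + (1−q); from a2 it is q + 4(1−q).
Setting these equal: 2q + 1 = −3q + 4, so q = 3/5.
Therefore Player B plays b2 with probability 1 − 3/5 = 2/5.

2/5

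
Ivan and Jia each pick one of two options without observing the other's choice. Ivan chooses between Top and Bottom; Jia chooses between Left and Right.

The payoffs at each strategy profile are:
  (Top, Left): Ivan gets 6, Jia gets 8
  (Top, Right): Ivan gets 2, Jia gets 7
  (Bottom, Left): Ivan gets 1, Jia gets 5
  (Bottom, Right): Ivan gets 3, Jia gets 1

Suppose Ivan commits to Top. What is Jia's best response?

Against Top, Jia earns 8 from Left and 7 from Right.
So Left is the best response.

Left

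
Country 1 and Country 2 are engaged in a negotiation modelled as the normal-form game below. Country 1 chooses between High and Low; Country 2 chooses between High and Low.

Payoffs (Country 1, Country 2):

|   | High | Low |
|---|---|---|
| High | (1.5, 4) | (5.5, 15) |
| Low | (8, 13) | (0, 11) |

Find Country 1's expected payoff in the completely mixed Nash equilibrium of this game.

First find y, the probability Country 2 plays High, from Country 1's indifference between High and Low: 1.5y + 5.5(1−y) = 8y, giving y = 11/24.
Since Country 1 is indifferent in equilibrium, Country 1's expected payoff equals the payoff from either row against (11/24, 13/24). Using High: 1.5(11/24) + 5.5(13/24) = 11/3.

11/3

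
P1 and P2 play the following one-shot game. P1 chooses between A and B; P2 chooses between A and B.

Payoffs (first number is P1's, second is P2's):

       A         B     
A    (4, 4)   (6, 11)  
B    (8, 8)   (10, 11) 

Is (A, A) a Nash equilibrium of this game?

No

At (A, A), P1 earns 4; switching to B would give 8, so P1 would deviate.
P2 earns 4; switching to B would give 11, so P2 would deviate.
Since at least one player can profitably deviate, this is not a Nash equilibrium.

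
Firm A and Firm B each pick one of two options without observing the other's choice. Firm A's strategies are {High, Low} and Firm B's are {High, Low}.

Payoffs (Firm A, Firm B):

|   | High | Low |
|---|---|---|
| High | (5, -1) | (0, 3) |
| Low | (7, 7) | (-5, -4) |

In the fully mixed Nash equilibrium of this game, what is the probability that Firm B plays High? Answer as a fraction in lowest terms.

5/7

Let c be the probability that Firm B plays High. In a completely mixed equilibrium, Firm A must be indifferent between High and Low.
Firm A's expected payoff from High is 5c; from Low it is 7c − 5(1−c).
Setting these equal: 5c = 12c − 5, so c = 5/7.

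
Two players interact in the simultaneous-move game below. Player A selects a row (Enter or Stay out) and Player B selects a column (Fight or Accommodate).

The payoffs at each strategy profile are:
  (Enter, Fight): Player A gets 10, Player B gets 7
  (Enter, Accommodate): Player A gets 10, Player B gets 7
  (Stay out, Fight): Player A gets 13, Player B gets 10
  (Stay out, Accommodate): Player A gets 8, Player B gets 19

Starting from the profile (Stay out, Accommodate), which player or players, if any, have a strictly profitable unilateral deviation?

Player A at (Stay out, Accommodate) earns 8; deviating to Enter yields 10 — a strict improvement.
Player B earns 19; deviating to Fight yields 10 — not better.
Only Player A has a strictly profitable deviation.

Player A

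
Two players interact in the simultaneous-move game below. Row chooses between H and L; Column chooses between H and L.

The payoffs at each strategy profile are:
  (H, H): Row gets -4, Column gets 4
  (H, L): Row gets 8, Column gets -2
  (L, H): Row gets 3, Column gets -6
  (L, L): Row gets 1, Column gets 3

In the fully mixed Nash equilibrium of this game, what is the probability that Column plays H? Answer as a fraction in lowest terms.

Let c be the probability that Column plays H. In a completely mixed equilibrium, Row must be indifferent between H and L.
Row's expected payoff from H is −4c + 8(1−c); from L it is 3c + (1−c).
Setting these equal: −12c + 8 = 2c + 1, so c = 1/2.

1/2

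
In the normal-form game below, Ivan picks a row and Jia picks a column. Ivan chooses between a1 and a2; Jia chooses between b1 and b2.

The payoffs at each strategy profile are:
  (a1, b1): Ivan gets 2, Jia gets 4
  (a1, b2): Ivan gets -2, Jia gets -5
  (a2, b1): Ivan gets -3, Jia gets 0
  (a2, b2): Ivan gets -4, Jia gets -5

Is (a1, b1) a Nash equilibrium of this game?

Yes

At (a1, b1), Ivan earns 2; switching to a2 would give -3, so Ivan has no profitable deviation.
Jia earns 4; switching to b2 would give -5, so Jia has no profitable deviation.
Neither player can gain by a unilateral deviation, so this profile is a Nash equilibrium.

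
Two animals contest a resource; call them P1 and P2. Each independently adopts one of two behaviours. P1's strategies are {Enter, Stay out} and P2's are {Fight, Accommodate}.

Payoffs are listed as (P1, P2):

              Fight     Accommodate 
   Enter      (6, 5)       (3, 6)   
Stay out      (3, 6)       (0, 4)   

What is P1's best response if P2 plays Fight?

Against Fight, P1 earns 6 from Enter and 3 from Stay out.
So Enter is the best response.

Enter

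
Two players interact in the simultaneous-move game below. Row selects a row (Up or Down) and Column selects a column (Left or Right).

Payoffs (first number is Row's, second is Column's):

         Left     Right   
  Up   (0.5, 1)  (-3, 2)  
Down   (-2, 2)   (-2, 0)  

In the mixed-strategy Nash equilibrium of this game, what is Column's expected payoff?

First find p, the probability Row plays Up, from Column's indifference between Left and Right: p + 2(1−p) = 2p, giving p = 2/3.
Since Column is indifferent in equilibrium, Column's expected payoff equals the payoff from either column against (2/3, 1/3). Using Left: (2/3) + 2(1/3) = 4/3.

4/3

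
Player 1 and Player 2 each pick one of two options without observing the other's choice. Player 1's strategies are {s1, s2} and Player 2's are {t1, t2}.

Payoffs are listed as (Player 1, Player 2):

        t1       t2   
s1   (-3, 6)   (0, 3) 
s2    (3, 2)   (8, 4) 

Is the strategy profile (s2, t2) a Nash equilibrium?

At (s2, t2), Player 1 earns 8; switching to s1 would give 0, so Player 1 has no profitable deviation.
Player 2 earns 4; switching to t1 would give 2, so Player 2 has no profitable deviation.
Neither player can gain by a unilateral deviation, so this profile is a Nash equilibrium.

Yes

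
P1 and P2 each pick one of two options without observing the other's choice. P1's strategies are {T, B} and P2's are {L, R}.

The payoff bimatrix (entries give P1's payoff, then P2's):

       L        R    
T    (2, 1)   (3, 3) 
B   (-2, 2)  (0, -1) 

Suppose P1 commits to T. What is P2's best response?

Against T, P2 earns 1 from L and 3 from R.
So R is the best response.

R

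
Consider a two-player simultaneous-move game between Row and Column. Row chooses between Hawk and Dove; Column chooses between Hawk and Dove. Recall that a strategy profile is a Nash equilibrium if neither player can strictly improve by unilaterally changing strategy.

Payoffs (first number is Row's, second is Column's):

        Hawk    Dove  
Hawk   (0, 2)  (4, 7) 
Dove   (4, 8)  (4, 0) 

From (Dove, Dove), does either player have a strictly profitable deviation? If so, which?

Row at (Dove, Dove) earns 4; deviating to Hawk yields 4 — not better.
Column earns 0; deviating to Hawk yields 8 — a strict improvement.
Only Column has a strictly profitable deviation.

Column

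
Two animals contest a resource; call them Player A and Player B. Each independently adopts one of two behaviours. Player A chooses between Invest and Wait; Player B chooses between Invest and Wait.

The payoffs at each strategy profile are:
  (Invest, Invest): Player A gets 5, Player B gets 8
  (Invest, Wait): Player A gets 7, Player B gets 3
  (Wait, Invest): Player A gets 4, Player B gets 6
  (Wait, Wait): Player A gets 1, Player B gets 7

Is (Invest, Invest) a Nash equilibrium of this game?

Yes

At (Invest, Invest), Player A earns 5; switching to Wait would give 4, so Player A has no profitable deviation.
Player B earns 8; switching to Wait would give 3, so Player B has no profitable deviation.
Neither player can gain by a unilateral deviation, so this profile is a Nash equilibrium.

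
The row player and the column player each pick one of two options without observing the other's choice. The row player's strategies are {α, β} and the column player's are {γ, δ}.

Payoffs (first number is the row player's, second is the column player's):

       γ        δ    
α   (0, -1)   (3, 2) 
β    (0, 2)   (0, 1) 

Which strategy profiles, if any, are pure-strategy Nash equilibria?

(α, δ) and (β, γ)

(α, γ): the column player prefers δ (2 > -1) — not an equilibrium.
(α, δ): the row player gets 3 ≥ 0 from β, and the column player gets 2 ≥ -1 from γ — Nash equilibrium.
(β, γ): the row player gets 0 ≥ 0 from α, and the column player gets 2 ≥ 1 from δ — Nash equilibrium.
(β, δ): the row player prefers α (3 > 0); the column player prefers γ (2 > 1) — not an equilibrium.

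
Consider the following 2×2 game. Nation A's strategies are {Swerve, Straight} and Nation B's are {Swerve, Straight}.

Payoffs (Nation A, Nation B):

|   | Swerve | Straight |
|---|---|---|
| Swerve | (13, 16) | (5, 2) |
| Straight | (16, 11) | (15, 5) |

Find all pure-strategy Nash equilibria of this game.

(Swerve, Swerve): Nation A prefers Straight (16 > 13) — not an equilibrium.
(Swerve, Straight): Nation A prefers Straight (15 > 5); Nation B prefers Swerve (16 > 2) — not an equilibrium.
(Straight, Swerve): Nation A gets 16 ≥ 13 from Swerve, and Nation B gets 11 ≥ 5 from Straight — Nash equilibrium.
(Straight, Straight): Nation B prefers Swerve (11 > 5) — not an equilibrium.

(Straight, Swerve)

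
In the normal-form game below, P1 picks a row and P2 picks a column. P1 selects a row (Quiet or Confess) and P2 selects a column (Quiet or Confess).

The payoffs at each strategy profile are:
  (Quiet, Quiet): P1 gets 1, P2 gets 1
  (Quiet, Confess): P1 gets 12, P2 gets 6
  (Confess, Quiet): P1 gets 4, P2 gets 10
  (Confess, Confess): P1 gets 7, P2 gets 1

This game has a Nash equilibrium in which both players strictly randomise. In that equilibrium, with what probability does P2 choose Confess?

3/8

Let y be the probability that P2 plays Quiet. In a completely mixed equilibrium, P1 must be indifferent between Quiet and Confess.
P1's expected payoff from Quiet is y + 12(1−y); from Confess it is 4y + 7(1−y).
Setting these equal: −11y + 12 = −3y + 7, so y = 5/8.
Therefore P2 plays Confess with probability 1 − 5/8 = 3/8.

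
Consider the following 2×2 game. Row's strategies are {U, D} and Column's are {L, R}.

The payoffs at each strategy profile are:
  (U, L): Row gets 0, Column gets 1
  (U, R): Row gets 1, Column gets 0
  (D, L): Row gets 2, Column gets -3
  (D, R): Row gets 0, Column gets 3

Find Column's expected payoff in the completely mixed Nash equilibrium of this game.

First find x, the probability Row plays U, from Column's indifference between L and R: x − 3(1−x) = 3(1−x), giving x = 6/7.
Since Column is indifferent in equilibrium, Column's expected payoff equals the payoff from either column against (6/7, 1/7). Using L: (6/7) − 3(1/7) = 3/7.

3/7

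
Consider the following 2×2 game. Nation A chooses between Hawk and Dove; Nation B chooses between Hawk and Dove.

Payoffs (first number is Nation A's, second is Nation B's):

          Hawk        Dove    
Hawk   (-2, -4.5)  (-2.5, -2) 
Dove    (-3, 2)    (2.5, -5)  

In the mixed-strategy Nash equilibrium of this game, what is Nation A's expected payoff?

First find q, the probability Nation B plays Hawk, from Nation A's indifference between Hawk and Dove: −2q − 2.5(1−q) = −3q + 2.5(1−q), giving q = 5/6.
Since Nation A is indifferent in equilibrium, Nation A's expected payoff equals the payoff from either row against (5/6, 1/6). Using Hawk: −2(5/6) − 2.5(1/6) = -25/12.

-25/12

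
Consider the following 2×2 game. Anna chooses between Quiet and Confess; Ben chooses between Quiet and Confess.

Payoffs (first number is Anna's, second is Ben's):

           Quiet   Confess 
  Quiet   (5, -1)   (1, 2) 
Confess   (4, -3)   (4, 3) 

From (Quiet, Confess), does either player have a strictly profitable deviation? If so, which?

Anna at (Quiet, Confess) earns 1; deviating to Confess yields 4 — a strict improvement.
Ben earns 2; deviating to Quiet yields -1 — not better.
Only Anna has a strictly profitable deviation.

Anna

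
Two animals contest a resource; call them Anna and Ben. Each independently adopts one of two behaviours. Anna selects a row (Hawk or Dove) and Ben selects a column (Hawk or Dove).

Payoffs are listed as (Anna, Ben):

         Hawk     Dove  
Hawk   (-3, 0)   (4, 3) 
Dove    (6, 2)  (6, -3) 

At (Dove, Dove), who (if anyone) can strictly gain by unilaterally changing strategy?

Ben

Anna at (Dove, Dove) earns 6; deviating to Hawk yields 4 — not better.
Ben earns -3; deviating to Hawk yields 2 — a strict improvement.
Only Ben has a strictly profitable deviation.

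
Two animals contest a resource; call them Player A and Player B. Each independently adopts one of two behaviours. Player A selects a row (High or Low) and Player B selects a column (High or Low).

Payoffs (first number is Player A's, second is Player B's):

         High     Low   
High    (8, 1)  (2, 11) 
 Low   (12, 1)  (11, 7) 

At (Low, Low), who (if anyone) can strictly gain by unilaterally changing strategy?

Player A at (Low, Low) earns 11; deviating to High yields 2 — not better.
Player B earns 7; deviating to High yields 1 — not better.
Neither player can strictly improve; the profile is a Nash equilibrium.

Neither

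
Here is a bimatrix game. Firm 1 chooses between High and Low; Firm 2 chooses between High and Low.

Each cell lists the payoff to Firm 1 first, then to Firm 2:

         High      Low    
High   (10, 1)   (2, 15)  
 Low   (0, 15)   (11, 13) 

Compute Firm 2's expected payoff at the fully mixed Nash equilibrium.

53/4

First find p, the probability Firm 1 plays High, from Firm 2's indifference between High and Low: p + 15(1−p) = 15p + 13(1−p), giving p = 1/8.
Since Firm 2 is indifferent in equilibrium, Firm 2's expected payoff equals the payoff from either column against (1/8, 7/8). Using High: (1/8) + 15(7/8) = 53/4.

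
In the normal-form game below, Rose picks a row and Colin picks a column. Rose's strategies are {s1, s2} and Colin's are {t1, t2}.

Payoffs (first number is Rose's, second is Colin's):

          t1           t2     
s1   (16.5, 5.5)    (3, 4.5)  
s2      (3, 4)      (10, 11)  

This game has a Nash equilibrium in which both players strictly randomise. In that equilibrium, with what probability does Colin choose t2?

27/41

Let q be the probability that Colin plays t1. In a completely mixed equilibrium, Rose must be indifferent between s1 and s2.
Rose's expected payoff from s1 is 16.5q + 3(1−q); from s2 it is 3q + 10(1−q).
Setting these equal: 13.5q + 3 = −7q + 10, so q = 14/41.
Therefore Colin plays t2 with probability 1 − 14/41 = 27/41.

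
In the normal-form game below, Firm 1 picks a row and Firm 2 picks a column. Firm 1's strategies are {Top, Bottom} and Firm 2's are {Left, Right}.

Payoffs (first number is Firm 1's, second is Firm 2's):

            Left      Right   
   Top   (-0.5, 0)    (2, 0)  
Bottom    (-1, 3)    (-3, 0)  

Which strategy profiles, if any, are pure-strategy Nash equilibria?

(Top, Left): Firm 1 gets -0.5 ≥ -1 from Bottom, and Firm 2 gets 0 ≥ 0 from Right — Nash equilibrium.
(Top, Right): Firm 1 gets 2 ≥ -3 from Bottom, and Firm 2 gets 0 ≥ 0 from Left — Nash equilibrium.
(Bottom, Left): Firm 1 prefers Top (-0.5 > -1) — not an equilibrium.
(Bottom, Right): Firm 1 prefers Top (2 > -3); Firm 2 prefers Left (3 > 0) — not an equilibrium.

(Top, Left) and (Top, Right)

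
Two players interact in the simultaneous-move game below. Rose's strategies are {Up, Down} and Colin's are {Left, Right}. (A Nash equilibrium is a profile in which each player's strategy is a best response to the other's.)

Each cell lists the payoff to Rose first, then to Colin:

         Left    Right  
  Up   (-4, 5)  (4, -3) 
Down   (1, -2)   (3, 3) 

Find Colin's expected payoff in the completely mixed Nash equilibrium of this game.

9/13

First find x, the probability Rose plays Up, from Colin's indifference between Left and Right: 5x − 2(1−x) = −3x + 3(1−x), giving x = 5/13.
Since Colin is indifferent in equilibrium, Colin's expected payoff equals the payoff from either column against (5/13, 8/13). Using Left: 5(5/13) − 2(8/13) = 9/13.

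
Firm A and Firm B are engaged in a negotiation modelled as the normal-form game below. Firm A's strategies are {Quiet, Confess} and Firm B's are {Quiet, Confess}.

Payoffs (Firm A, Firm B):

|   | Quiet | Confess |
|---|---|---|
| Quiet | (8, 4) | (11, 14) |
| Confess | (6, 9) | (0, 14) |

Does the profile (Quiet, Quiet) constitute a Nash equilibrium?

No

At (Quiet, Quiet), Firm A earns 8; switching to Confess would give 6, so Firm A has no profitable deviation.
Firm B earns 4; switching to Confess would give 14, so Firm B would deviate.
Since at least one player can profitably deviate, this is not a Nash equilibrium.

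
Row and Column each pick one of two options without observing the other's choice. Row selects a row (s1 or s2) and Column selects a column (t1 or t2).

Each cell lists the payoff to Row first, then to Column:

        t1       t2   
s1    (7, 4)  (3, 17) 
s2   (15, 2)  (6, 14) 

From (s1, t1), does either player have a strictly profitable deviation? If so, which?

Row at (s1, t1) earns 7; deviating to s2 yields 15 — a strict improvement.
Column earns 4; deviating to t2 yields 17 — a strict improvement.
Both Row and Column have strictly profitable deviations.

Both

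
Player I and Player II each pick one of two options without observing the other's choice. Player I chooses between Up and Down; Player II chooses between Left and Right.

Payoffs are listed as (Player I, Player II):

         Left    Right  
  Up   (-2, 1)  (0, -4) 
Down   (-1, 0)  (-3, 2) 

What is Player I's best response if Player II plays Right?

Up

Against Right, Player I earns 0 from Up and -3 from Down.
So Up is the best response.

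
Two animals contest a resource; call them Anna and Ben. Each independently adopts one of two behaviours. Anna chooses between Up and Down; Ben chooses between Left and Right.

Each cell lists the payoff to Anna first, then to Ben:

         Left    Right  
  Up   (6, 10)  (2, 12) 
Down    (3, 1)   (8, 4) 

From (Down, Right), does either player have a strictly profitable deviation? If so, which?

Neither

Anna at (Down, Right) earns 8; deviating to Up yields 2 — not better.
Ben earns 4; deviating to Left yields 1 — not better.
Neither player can strictly improve; the profile is a Nash equilibrium.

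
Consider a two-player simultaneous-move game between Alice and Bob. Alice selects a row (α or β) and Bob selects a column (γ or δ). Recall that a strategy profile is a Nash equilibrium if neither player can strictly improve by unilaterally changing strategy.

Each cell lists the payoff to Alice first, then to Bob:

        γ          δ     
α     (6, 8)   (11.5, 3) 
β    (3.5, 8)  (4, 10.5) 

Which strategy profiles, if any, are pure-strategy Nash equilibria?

(α, γ)

(α, γ): Alice gets 6 ≥ 3.5 from β, and Bob gets 8 ≥ 3 from δ — Nash equilibrium.
(α, δ): Bob prefers γ (8 > 3) — not an equilibrium.
(β, γ): Alice prefers α (6 > 3.5); Bob prefers δ (10.5 > 8) — not an equilibrium.
(β, δ): Alice prefers α (11.5 > 4) — not an equilibrium.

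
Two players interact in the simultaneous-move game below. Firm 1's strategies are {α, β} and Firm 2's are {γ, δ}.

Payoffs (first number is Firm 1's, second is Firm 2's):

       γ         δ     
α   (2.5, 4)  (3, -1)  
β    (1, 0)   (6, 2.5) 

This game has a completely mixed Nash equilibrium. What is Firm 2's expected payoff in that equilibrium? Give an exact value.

First find x, the probability Firm 1 plays α, from Firm 2's indifference between γ and δ: 4x = −x + 2.5(1−x), giving x = 1/3.
Since Firm 2 is indifferent in equilibrium, Firm 2's expected payoff equals the payoff from either column against (1/3, 2/3). Using γ: 4(1/3) = 4/3.

4/3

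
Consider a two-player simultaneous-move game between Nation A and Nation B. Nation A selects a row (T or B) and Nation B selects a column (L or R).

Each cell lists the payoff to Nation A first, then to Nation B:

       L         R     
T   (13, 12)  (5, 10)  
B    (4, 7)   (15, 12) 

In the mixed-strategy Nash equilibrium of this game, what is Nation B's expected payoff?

74/7

First find p, the probability Nation A plays T, from Nation B's indifference between L and R: 12p + 7(1−p) = 10p + 12(1−p), giving p = 5/7.
Since Nation B is indifferent in equilibrium, Nation B's expected payoff equals the payoff from either column against (5/7, 2/7). Using L: 12(5/7) + 7(2/7) = 74/7.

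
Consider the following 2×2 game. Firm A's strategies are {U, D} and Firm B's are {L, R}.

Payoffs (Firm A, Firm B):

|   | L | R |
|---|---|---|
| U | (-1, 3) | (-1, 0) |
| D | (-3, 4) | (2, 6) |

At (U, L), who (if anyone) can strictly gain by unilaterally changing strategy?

Neither

Firm A at (U, L) earns -1; deviating to D yields -3 — not better.
Firm B earns 3; deviating to R yields 0 — not better.
Neither player can strictly improve; the profile is a Nash equilibrium.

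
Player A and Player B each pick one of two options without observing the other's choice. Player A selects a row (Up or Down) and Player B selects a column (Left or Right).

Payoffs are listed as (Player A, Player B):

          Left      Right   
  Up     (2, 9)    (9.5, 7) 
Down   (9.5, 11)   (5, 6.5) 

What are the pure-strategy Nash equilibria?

(Up, Left): Player A prefers Down (9.5 > 2) — not an equilibrium.
(Up, Right): Player B prefers Left (9 > 7) — not an equilibrium.
(Down, Left): Player A gets 9.5 ≥ 2 from Up, and Player B gets 11 ≥ 6.5 from Right — Nash equilibrium.
(Down, Right): Player A prefers Up (9.5 > 5); Player B prefers Left (11 > 6.5) — not an equilibrium.

(Down, Left)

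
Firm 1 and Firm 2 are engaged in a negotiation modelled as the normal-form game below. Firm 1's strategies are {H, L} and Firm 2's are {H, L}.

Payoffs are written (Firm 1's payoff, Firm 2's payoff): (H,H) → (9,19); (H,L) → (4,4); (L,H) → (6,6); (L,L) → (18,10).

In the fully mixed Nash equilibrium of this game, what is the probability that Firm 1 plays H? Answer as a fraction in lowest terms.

4/19

Let p be the probability that Firm 1 plays H. In a completely mixed equilibrium, Firm 2 must be indifferent between H and L.
Firm 2's expected payoff from H is 19p + 6(1−p); from L it is 4p + 10(1−p).
Setting these equal: 13p + 6 = −6p + 10, so p = 4/19.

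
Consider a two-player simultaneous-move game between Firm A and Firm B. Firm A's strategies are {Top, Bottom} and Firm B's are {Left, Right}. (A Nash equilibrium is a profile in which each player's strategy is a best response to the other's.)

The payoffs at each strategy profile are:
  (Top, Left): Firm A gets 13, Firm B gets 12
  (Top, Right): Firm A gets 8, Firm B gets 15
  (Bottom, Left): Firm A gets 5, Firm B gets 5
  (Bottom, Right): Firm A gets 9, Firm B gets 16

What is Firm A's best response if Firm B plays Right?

Bottom

Against Right, Firm A earns 8 from Top and 9 from Bottom.
So Bottom is the best response.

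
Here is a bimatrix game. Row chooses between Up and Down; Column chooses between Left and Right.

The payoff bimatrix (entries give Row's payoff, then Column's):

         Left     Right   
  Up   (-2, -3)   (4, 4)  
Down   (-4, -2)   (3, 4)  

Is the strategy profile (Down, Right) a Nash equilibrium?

At (Down, Right), Row earns 3; switching to Up would give 4, so Row would deviate.
Column earns 4; switching to Left would give -2, so Column has no profitable deviation.
Since at least one player can profitably deviate, this is not a Nash equilibrium.

No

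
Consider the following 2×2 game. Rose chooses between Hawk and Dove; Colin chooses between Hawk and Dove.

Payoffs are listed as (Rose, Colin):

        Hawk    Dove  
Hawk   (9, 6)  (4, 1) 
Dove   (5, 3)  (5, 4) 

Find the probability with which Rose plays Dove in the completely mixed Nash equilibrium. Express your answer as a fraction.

Let r be the probability that Rose plays Hawk. In a completely mixed equilibrium, Colin must be indifferent between Hawk and Dove.
Colin's expected payoff from Hawk is 6r + 3(1−r); from Dove it is r + 4(1−r).
Setting these equal: 3r + 3 = −3r + 4, so r = 1/6.
Therefore Rose plays Dove with probability 1 − 1/6 = 5/6.

5/6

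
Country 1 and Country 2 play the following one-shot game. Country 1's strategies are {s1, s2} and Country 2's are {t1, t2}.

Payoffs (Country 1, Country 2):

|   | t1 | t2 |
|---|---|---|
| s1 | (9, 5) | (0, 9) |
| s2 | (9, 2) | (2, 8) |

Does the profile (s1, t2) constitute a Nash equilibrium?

At (s1, t2), Country 1 earns 0; switching to s2 would give 2, so Country 1 would deviate.
Country 2 earns 9; switching to t1 would give 5, so Country 2 has no profitable deviation.
Since at least one player can profitably deviate, this is not a Nash equilibrium.

No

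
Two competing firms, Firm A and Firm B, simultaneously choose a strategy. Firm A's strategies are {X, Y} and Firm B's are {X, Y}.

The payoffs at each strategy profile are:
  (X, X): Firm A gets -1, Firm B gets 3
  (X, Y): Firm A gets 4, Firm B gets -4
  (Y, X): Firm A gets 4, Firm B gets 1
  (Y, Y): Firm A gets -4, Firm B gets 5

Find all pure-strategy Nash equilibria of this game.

none

(X, X): Firm A prefers Y (4 > -1) — not an equilibrium.
(X, Y): Firm B prefers X (3 > -4) — not an equilibrium.
(Y, X): Firm B prefers Y (5 > 1) — not an equilibrium.
(Y, Y): Firm A prefers X (4 > -4) — not an equilibrium.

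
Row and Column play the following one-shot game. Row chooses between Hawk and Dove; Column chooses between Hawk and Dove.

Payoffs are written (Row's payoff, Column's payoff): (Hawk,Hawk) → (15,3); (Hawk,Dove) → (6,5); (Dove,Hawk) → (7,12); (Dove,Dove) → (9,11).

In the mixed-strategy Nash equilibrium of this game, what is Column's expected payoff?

First find p, the probability Row plays Hawk, from Column's indifference between Hawk and Dove: 3p + 12(1−p) = 5p + 11(1−p), giving p = 1/3.
Since Column is indifferent in equilibrium, Column's expected payoff equals the payoff from either column against (1/3, 2/3). Using Hawk: 3(1/3) + 12(2/3) = 9.

9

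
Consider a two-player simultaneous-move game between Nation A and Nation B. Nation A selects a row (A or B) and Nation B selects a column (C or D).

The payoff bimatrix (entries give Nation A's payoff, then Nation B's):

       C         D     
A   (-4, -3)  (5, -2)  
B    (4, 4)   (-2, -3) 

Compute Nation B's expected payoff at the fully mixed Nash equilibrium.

First find p, the probability Nation A plays A, from Nation B's indifference between C and D: −3p + 4(1−p) = −2p − 3(1−p), giving p = 7/8.
Since Nation B is indifferent in equilibrium, Nation B's expected payoff equals the payoff from either column against (7/8, 1/8). Using C: −3(7/8) + 4(1/8) = -17/8.

-17/8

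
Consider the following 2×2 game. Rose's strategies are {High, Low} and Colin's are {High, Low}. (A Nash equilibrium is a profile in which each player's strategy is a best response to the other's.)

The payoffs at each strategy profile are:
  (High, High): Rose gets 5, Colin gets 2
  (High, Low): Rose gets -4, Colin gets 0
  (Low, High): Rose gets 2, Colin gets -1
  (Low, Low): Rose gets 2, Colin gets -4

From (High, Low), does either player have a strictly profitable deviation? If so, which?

Rose at (High, Low) earns -4; deviating to Low yields 2 — a strict improvement.
Colin earns 0; deviating to High yields 2 — a strict improvement.
Both Rose and Colin have strictly profitable deviations.

Both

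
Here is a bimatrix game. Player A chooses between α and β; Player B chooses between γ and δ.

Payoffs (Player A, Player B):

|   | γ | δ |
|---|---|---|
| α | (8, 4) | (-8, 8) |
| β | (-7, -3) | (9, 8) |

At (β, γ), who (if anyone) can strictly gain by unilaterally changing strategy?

Player A at (β, γ) earns -7; deviating to α yields 8 — a strict improvement.
Player B earns -3; deviating to δ yields 8 — a strict improvement.
Both Player A and Player B have strictly profitable deviations.

Both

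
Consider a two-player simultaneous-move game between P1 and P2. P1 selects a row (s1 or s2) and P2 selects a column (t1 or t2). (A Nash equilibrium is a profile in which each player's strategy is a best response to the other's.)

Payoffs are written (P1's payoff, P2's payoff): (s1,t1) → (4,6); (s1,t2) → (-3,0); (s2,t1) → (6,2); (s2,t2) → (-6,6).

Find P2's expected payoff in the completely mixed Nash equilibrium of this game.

First find p, the probability P1 plays s1, from P2's indifference between t1 and t2: 6p + 2(1−p) = 6(1−p), giving p = 2/5.
Since P2 is indifferent in equilibrium, P2's expected payoff equals the payoff from either column against (2/5, 3/5). Using t1: 6(2/5) + 2(3/5) = 18/5.

18/5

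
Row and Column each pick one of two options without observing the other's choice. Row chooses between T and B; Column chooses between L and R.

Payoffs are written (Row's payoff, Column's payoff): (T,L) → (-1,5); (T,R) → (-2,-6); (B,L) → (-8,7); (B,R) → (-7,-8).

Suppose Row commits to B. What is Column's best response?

Against B, Column earns 7 from L and -8 from R.
So L is the best response.

L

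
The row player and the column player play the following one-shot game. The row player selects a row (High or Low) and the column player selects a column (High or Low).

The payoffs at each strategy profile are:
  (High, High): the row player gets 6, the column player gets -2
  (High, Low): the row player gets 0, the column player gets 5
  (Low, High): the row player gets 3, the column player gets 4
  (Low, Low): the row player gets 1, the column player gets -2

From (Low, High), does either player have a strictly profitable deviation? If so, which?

The row player

The row player at (Low, High) earns 3; deviating to High yields 6 — a strict improvement.
The column player earns 4; deviating to Low yields -2 — not better.
Only the row player has a strictly profitable deviation.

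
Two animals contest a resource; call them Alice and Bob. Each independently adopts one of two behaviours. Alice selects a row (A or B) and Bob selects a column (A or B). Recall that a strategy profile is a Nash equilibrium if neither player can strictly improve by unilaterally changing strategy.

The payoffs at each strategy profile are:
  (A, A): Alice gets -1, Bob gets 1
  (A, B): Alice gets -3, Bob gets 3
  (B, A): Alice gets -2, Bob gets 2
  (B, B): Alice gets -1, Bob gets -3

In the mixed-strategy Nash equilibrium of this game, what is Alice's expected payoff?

-5/3

First find y, the probability Bob plays A, from Alice's indifference between A and B: −y − 3(1−y) = −2y − (1−y), giving y = 2/3.
Since Alice is indifferent in equilibrium, Alice's expected payoff equals the payoff from either row against (2/3, 1/3). Using A: −(2/3) − 3(1/3) = -5/3.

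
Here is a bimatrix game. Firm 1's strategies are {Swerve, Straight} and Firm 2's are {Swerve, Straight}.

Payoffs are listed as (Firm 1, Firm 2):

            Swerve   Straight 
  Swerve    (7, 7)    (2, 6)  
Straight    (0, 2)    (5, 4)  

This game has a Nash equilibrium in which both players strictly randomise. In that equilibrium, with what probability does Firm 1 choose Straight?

1/3

Let r be the probability that Firm 1 plays Swerve. In a completely mixed equilibrium, Firm 2 must be indifferent between Swerve and Straight.
Firm 2's expected payoff from Swerve is 7r + 2(1−r); from Straight it is 6r + 4(1−r).
Setting these equal: 5r + 2 = 2r + 4, so r = 2/3.
Therefore Firm 1 plays Straight with probability 1 − 2/3 = 1/3.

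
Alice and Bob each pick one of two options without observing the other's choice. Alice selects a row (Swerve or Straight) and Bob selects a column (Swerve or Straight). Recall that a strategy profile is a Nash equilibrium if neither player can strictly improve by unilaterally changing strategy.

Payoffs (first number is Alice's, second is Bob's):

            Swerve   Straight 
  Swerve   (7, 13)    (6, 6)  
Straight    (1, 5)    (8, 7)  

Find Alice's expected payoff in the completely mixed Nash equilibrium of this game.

25/4

First find q, the probability Bob plays Swerve, from Alice's indifference between Swerve and Straight: 7q + 6(1−q) = q + 8(1−q), giving q = 1/4.
Since Alice is indifferent in equilibrium, Alice's expected payoff equals the payoff from either row against (1/4, 3/4). Using Swerve: 7(1/4) + 6(3/4) = 25/4.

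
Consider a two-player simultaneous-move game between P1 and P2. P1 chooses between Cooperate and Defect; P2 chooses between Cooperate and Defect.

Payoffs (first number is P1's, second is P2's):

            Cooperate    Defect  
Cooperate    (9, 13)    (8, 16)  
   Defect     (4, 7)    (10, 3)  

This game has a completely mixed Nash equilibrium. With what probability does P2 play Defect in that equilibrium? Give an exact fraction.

5/7

Let c be the probability that P2 plays Cooperate. In a completely mixed equilibrium, P1 must be indifferent between Cooperate and Defect.
P1's expected payoff from Cooperate is 9c + 8(1−c); from Defect it is 4c + 10(1−c).
Setting these equal: c + 8 = −6c + 10, so c = 2/7.
Therefore P2 plays Defect with probability 1 − 2/7 = 5/7.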